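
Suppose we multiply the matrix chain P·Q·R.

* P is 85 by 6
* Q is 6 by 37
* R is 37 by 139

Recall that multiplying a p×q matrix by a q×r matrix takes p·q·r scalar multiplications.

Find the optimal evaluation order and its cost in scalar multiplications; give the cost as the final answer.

(P·(Q·R)): cost 101748.
((P·Q)·R): cost 456025.
Optimal: (P·(Q·R)) with cost 101748.

101748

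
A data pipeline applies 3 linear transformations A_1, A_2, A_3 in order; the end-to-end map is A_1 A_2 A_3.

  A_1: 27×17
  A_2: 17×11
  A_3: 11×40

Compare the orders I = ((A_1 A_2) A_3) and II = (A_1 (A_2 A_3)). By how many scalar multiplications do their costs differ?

Order I = ((A_1 A_2) A_3): (A_1 A_2): 27×17 by 17×11 → 27×11, cost 27·17·11 = 5049; ((A_1 A_2) A_3): 27×11 by 11×40 → 27×40, cost 27·11·40 = 11880; cumulative 16929. Total 16929.
Order II = (A_1 (A_2 A_3)): (A_2 A_3): 17×11 by 11×40 → 17×40, cost 17·11·40 = 7480; (A_1 (A_2 A_3)): 27×17 by 17×40 → 27×40, cost 27·17·40 = 18360; cumulative 25840. Total 25840.
Difference: |16929 − 25840| = 8911.

8911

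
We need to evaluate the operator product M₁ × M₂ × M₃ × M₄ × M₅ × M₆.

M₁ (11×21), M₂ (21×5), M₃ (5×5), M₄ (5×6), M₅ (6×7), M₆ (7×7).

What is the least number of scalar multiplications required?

Adjacent pairs: M₁M₂ = 11·21·5 = 1155; M₂M₃ = 21·5·5 = 525; M₃M₄ = 5·5·6 = 150; M₄M₅ = 5·6·7 = 210; M₅M₆ = 6·7·7 = 294.
Length 3: M₁..M₃: k=1: 0+525+11·21·5=1680; k=2: 1155+0+11·5·5=1430 → min 1430 | M₂..M₄: k=2: 0+150+21·5·6=780; k=3: 525+0+21·5·6=1155 → min 780 | M₃..M₅: k=3: 0+210+5·5·7=385; k=4: 150+0+5·6·7=360 → min 360 | M₄..M₆: k=4: 0+294+5·6·7=504; k=5: 210+0+5·7·7=455 → min 455.
Length 4: M₁..M₄: k=1: 0+780+11·21·6=2166; k=2: 1155+150+11·5·6=1635; k=3: 1430+0+11·5·6=1760 → min 1635 | M₂..M₅: k=2: 0+360+21·5·7=1095; k=3: 525+210+21·5·7=1470; k=4: 780+0+21·6·7=1662 → min 1095 | M₃..M₆: k=3: 0+455+5·5·7=630; k=4: 150+294+5·6·7=654; k=5: 360+0+5·7·7=605 → min 605.
Length 5: M₁..M₅: k=1: 0+1095+11·21·7=2712; k=2: 1155+360+11·5·7=1900; k=3: 1430+210+11·5·7=2025; k=4: 1635+0+11·6·7=2097 → min 1900 | M₂..M₆: k=2: 0+605+21·5·7=1340; k=3: 525+455+21·5·7=1715; k=4: 780+294+21·6·7=1956; k=5: 1095+0+21·7·7=2124 → min 1340.
Length 6: M₁..M₆: k=1: 0+1340+11·21·7=2957; k=2: 1155+605+11·5·7=2145; k=3: 1430+455+11·5·7=2270; k=4: 1635+294+11·6·7=2391; k=5: 1900+0+11·7·7=2439 → min 2145.
Optimal order: ((M₁ × M₂) × (((M₃ × M₄) × M₅) × M₆)) with cost 2145.

2145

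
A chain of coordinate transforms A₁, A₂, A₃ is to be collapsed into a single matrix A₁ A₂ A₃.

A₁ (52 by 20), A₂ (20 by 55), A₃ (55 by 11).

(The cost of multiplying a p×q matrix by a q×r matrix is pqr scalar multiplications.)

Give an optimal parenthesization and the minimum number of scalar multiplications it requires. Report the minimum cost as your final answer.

(A₁ (A₂ A₃)): cost 23540.
((A₁ A₂) A₃): cost 88660.
Optimal: (A₁ (A₂ A₃)) with cost 23540.

23540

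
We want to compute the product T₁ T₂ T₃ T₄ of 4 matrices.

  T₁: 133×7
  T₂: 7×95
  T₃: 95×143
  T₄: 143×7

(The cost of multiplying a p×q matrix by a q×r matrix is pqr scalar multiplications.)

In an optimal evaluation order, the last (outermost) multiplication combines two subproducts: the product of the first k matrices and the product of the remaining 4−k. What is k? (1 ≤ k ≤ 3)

1

Adjacent pairs: T₁T₂ = 133·7·95 = 88445; T₂T₃ = 7·95·143 = 95095; T₃T₄ = 95·143·7 = 95095.
Length 3: T₁..T₃: k=1: 0+95095+133·7·143=228228; k=2: 88445+0+133·95·143=1895250 → min 228228 | T₂..T₄: k=2: 0+95095+7·95·7=99750; k=3: 95095+0+7·143·7=102102 → min 99750.
Top-level splits: k=1: (T₁..T₁)·(T₂..T₄) → 0+99750+133·7·7 = 106267; k=2: (T₁..T₂)·(T₃..T₄) → 88445+95095+133·95·7 = 271985; k=3: (T₁..T₃)·(T₄..T₄) → 228228+0+133·143·7 = 361361.
Best split is after T₁, i.e. k = 1.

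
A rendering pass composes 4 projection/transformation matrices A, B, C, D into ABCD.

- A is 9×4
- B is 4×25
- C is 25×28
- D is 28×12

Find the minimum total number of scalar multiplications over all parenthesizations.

Adjacent pairs: AB = 9·4·25 = 900; BC = 4·25·28 = 2800; CD = 25·28·12 = 8400.
Length 3: A..C: k=1: 0+2800+9·4·28=3808; k=2: 900+0+9·25·28=7200 → min 3808 | B..D: k=2: 0+8400+4·25·12=9600; k=3: 2800+0+4·28·12=4144 → min 4144.
Length 4: A..D: k=1: 0+4144+9·4·12=4576; k=2: 900+8400+9·25·12=12000; k=3: 3808+0+9·28·12=6832 → min 4576.
Optimal order: (A((BC)D)) with cost 4576.

4576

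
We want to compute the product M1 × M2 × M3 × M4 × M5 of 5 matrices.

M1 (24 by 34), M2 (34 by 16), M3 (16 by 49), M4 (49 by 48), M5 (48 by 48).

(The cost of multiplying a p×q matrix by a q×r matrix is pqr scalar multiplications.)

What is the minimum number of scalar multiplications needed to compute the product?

Adjacent pairs: M1M2 = 24·34·16 = 13056; M2M3 = 34·16·49 = 26656; M3M4 = 16·49·48 = 37632; M4M5 = 49·48·48 = 112896.
Length 3: M1..M3: k=1: 0+26656+24·34·49=66640; k=2: 13056+0+24·16·49=31872 → min 31872 | M2..M4: k=2: 0+37632+34·16·48=63744; k=3: 26656+0+34·49·48=106624 → min 63744 | M3..M5: k=3: 0+112896+16·49·48=150528; k=4: 37632+0+16·48·48=74496 → min 74496.
Length 4: M1..M4: k=1: 0+63744+24·34·48=102912; k=2: 13056+37632+24·16·48=69120; k=3: 31872+0+24·49·48=88320 → min 69120 | M2..M5: k=2: 0+74496+34·16·48=100608; k=3: 26656+112896+34·49·48=219520; k=4: 63744+0+34·48·48=142080 → min 100608.
Length 5: M1..M5: k=1: 0+100608+24·34·48=139776; k=2: 13056+74496+24·16·48=105984; k=3: 31872+112896+24·49·48=201216; k=4: 69120+0+24·48·48=124416 → min 105984.
Optimal order: ((M1 × M2) × ((M3 × M4) × M5)) with cost 105984.

105984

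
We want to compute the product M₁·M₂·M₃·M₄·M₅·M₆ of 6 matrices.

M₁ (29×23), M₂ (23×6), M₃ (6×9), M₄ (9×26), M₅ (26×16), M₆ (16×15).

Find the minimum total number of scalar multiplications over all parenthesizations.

11952

Adjacent pairs: M₁M₂ = 29·23·6 = 4002; M₂M₃ = 23·6·9 = 1242; M₃M₄ = 6·9·26 = 1404; M₄M₅ = 9·26·16 = 3744; M₅M₆ = 26·16·15 = 6240.
Length 3: M₁..M₃: k=1: 0+1242+29·23·9=7245; k=2: 4002+0+29·6·9=5568 → min 5568 | M₂..M₄: k=2: 0+1404+23·6·26=4992; k=3: 1242+0+23·9·26=6624 → min 4992 | M₃..M₅: k=3: 0+3744+6·9·16=4608; k=4: 1404+0+6·26·16=3900 → min 3900 | M₄..M₆: k=4: 0+6240+9·26·15=9750; k=5: 3744+0+9·16·15=5904 → min 5904.
Length 4: M₁..M₄: k=1: 0+4992+29·23·26=22334; k=2: 4002+1404+29·6·26=9930; k=3: 5568+0+29·9·26=12354 → min 9930 | M₂..M₅: k=2: 0+3900+23·6·16=6108; k=3: 1242+3744+23·9·16=8298; k=4: 4992+0+23·26·16=14560 → min 6108 | M₃..M₆: k=3: 0+5904+6·9·15=6714; k=4: 1404+6240+6·26·15=9984; k=5: 3900+0+6·16·15=5340 → min 5340.
Length 5: M₁..M₅: k=1: 0+6108+29·23·16=16780; k=2: 4002+3900+29·6·16=10686; k=3: 5568+3744+29·9·16=13488; k=4: 9930+0+29·26·16=21994 → min 10686 | M₂..M₆: k=2: 0+5340+23·6·15=7410; k=3: 1242+5904+23·9·15=10251; k=4: 4992+6240+23·26·15=20202; k=5: 6108+0+23·16·15=11628 → min 7410.
Length 6: M₁..M₆: k=1: 0+7410+29·23·15=17415; k=2: 4002+5340+29·6·15=11952; k=3: 5568+5904+29·9·15=15387; k=4: 9930+6240+29·26·15=27480; k=5: 10686+0+29·16·15=17646 → min 11952.
Optimal order: ((M₁·M₂)·(((M₃·M₄)·M₅)·M₆)) with cost 11952.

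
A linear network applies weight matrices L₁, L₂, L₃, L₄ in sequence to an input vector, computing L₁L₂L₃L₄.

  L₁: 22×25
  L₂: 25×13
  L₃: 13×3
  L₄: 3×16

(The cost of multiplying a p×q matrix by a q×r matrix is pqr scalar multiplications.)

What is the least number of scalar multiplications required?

Adjacent pairs: L₁L₂ = 22·25·13 = 7150; L₂L₃ = 25·13·3 = 975; L₃L₄ = 13·3·16 = 624.
Length 3: L₁..L₃: k=1: 0+975+22·25·3=2625; k=2: 7150+0+22·13·3=8008 → min 2625 | L₂..L₄: k=2: 0+624+25·13·16=5824; k=3: 975+0+25·3·16=2175 → min 2175.
Length 4: L₁..L₄: k=1: 0+2175+22·25·16=10975; k=2: 7150+624+22·13·16=12350; k=3: 2625+0+22·3·16=3681 → min 3681.
Optimal order: ((L₁(L₂L₃))L₄) with cost 3681.

3681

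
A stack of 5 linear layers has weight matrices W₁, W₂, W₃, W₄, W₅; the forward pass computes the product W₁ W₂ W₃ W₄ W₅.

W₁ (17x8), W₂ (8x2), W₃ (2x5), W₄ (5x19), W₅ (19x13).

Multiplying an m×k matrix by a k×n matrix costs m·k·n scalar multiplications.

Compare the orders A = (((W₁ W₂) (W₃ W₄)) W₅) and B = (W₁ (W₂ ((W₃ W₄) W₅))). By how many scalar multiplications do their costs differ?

2647

Order A = (((W₁ W₂) (W₃ W₄)) W₅): (W₁ W₂): 17×8 by 8×2 → 17×2, cost 17·8·2 = 272; (W₃ W₄): 2×5 by 5×19 → 2×19, cost 2·5·19 = 190; ((W₁ W₂) (W₃ W₄)): 17×2 by 2×19 → 17×19, cost 17·2·19 = 646; cumulative 1108; (((W₁ W₂) (W₃ W₄)) W₅): 17×19 by 19×13 → 17×13, cost 17·19·13 = 4199; cumulative 5307. Total 5307.
Order B = (W₁ (W₂ ((W₃ W₄) W₅))): (W₃ W₄): 2×5 by 5×19 → 2×19, cost 2·5·19 = 190; ((W₃ W₄) W₅): 2×19 by 19×13 → 2×13, cost 2·19·13 = 494; cumulative 684; (W₂ ((W₃ W₄) W₅)): 8×2 by 2×13 → 8×13, cost 8·2·13 = 208; cumulative 892; (W₁ (W₂ ((W₃ W₄) W₅))): 17×8 by 8×13 → 17×13, cost 17·8·13 = 1768; cumulative 2660. Total 2660.
Difference: |5307 − 2660| = 2647.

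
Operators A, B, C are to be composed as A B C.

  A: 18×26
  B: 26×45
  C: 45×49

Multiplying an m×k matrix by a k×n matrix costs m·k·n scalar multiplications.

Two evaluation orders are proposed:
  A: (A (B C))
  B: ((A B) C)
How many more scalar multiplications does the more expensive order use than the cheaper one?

Order A = (A (B C)): (B C): 26×45 by 45×49 → 26×49, cost 26·45·49 = 57330; (A (B C)): 18×26 by 26×49 → 18×49, cost 18·26·49 = 22932; cumulative 80262. Total 80262.
Order B = ((A B) C): (A B): 18×26 by 26×45 → 18×45, cost 18·26·45 = 21060; ((A B) C): 18×45 by 45×49 → 18×49, cost 18·45·49 = 39690; cumulative 60750. Total 60750.
Difference: |80262 − 60750| = 19512.

19512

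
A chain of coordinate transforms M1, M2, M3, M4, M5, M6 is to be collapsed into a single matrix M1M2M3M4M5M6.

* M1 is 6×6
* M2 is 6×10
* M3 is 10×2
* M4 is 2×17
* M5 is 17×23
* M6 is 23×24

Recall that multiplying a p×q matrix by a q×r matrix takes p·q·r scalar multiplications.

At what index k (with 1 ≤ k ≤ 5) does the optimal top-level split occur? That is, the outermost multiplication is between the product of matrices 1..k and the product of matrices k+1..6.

Adjacent pairs: M1M2 = 6·6·10 = 360; M2M3 = 6·10·2 = 120; M3M4 = 10·2·17 = 340; M4M5 = 2·17·23 = 782; M5M6 = 17·23·24 = 9384.
Length 3: M1..M3: k=1: 0+120+6·6·2=192; k=2: 360+0+6·10·2=480 → min 192 | M2..M4: k=2: 0+340+6·10·17=1360; k=3: 120+0+6·2·17=324 → min 324 | M3..M5: k=3: 0+782+10·2·23=1242; k=4: 340+0+10·17·23=4250 → min 1242 | M4..M6: k=4: 0+9384+2·17·24=10200; k=5: 782+0+2·23·24=1886 → min 1886.
Length 4: M1..M4: k=1: 0+324+6·6·17=936; k=2: 360+340+6·10·17=1720; k=3: 192+0+6·2·17=396 → min 396 | M2..M5: k=2: 0+1242+6·10·23=2622; k=3: 120+782+6·2·23=1178; k=4: 324+0+6·17·23=2670 → min 1178 | M3..M6: k=3: 0+1886+10·2·24=2366; k=4: 340+9384+10·17·24=13804; k=5: 1242+0+10·23·24=6762 → min 2366.
Length 5: M1..M5: k=1: 0+1178+6·6·23=2006; k=2: 360+1242+6·10·23=2982; k=3: 192+782+6·2·23=1250; k=4: 396+0+6·17·23=2742 → min 1250 | M2..M6: k=2: 0+2366+6·10·24=3806; k=3: 120+1886+6·2·24=2294; k=4: 324+9384+6·17·24=12156; k=5: 1178+0+6·23·24=4490 → min 2294.
Top-level splits: k=1: (M1..M1)·(M2..M6) → 0+2294+6·6·24 = 3158; k=2: (M1..M2)·(M3..M6) → 360+2366+6·10·24 = 4166; k=3: (M1..M3)·(M4..M6) → 192+1886+6·2·24 = 2366; k=4: (M1..M4)·(M5..M6) → 396+9384+6·17·24 = 12228; k=5: (M1..M5)·(M6..M6) → 1250+0+6·23·24 = 4562.
Best split is after M3, i.e. k = 3.

3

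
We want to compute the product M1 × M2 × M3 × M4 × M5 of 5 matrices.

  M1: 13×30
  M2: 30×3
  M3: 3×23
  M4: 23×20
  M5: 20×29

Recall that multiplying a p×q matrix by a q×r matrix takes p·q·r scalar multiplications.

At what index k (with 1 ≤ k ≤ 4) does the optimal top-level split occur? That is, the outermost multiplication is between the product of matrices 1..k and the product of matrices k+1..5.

Adjacent pairs: M1M2 = 13·30·3 = 1170; M2M3 = 30·3·23 = 2070; M3M4 = 3·23·20 = 1380; M4M5 = 23·20·29 = 13340.
Length 3: M1..M3: k=1: 0+2070+13·30·23=11040; k=2: 1170+0+13·3·23=2067 → min 2067 | M2..M4: k=2: 0+1380+30·3·20=3180; k=3: 2070+0+30·23·20=15870 → min 3180 | M3..M5: k=3: 0+13340+3·23·29=15341; k=4: 1380+0+3·20·29=3120 → min 3120.
Length 4: M1..M4: k=1: 0+3180+13·30·20=10980; k=2: 1170+1380+13·3·20=3330; k=3: 2067+0+13·23·20=8047 → min 3330 | M2..M5: k=2: 0+3120+30·3·29=5730; k=3: 2070+13340+30·23·29=35420; k=4: 3180+0+30·20·29=20580 → min 5730.
Top-level splits: k=1: (M1..M1)·(M2..M5) → 0+5730+13·30·29 = 17040; k=2: (M1..M2)·(M3..M5) → 1170+3120+13·3·29 = 5421; k=3: (M1..M3)·(M4..M5) → 2067+13340+13·23·29 = 24078; k=4: (M1..M4)·(M5..M5) → 3330+0+13·20·29 = 10870.
Best split is after M2, i.e. k = 2.

2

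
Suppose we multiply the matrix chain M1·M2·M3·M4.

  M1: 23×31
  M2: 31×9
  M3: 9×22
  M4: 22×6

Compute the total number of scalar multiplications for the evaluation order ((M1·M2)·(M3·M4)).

8847

(M1·M2): 23×31 by 31×9 → 23×9, cost 23·31·9 = 6417
(M3·M4): 9×22 by 22×6 → 9×6, cost 9·22·6 = 1188
((M1·M2)·(M3·M4)): 23×9 by 9×6 → 23×6, cost 23·9·6 = 1242; cumulative 8847
Total: 8847 scalar multiplications.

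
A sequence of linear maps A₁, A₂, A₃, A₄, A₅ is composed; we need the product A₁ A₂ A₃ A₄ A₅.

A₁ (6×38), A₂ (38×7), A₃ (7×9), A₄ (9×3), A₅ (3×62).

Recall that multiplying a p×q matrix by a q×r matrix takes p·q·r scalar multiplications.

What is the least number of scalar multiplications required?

Adjacent pairs: A₁A₂ = 6·38·7 = 1596; A₂A₃ = 38·7·9 = 2394; A₃A₄ = 7·9·3 = 189; A₄A₅ = 9·3·62 = 1674.
Length 3: A₁..A₃: k=1: 0+2394+6·38·9=4446; k=2: 1596+0+6·7·9=1974 → min 1974 | A₂..A₄: k=2: 0+189+38·7·3=987; k=3: 2394+0+38·9·3=3420 → min 987 | A₃..A₅: k=3: 0+1674+7·9·62=5580; k=4: 189+0+7·3·62=1491 → min 1491.
Length 4: A₁..A₄: k=1: 0+987+6·38·3=1671; k=2: 1596+189+6·7·3=1911; k=3: 1974+0+6·9·3=2136 → min 1671 | A₂..A₅: k=2: 0+1491+38·7·62=17983; k=3: 2394+1674+38·9·62=25272; k=4: 987+0+38·3·62=8055 → min 8055.
Length 5: A₁..A₅: k=1: 0+8055+6·38·62=22191; k=2: 1596+1491+6·7·62=5691; k=3: 1974+1674+6·9·62=6996; k=4: 1671+0+6·3·62=2787 → min 2787.
Optimal order: ((A₁ (A₂ (A₃ A₄))) A₅) with cost 2787.

2787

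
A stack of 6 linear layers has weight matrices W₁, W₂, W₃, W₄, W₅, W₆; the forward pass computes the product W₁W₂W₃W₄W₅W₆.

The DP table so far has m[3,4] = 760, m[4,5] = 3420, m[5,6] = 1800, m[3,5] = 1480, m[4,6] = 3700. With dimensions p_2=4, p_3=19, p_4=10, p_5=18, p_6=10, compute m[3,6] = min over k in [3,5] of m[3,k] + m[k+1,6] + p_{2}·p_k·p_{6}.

m[3,6] = min over k∈[3,5] of m[3,k]+m[k+1,6]+p_{2}·p_k·p_{6}.
k=3: 0 + 3700 + 4·19·10 = 4460; k=4: 760 + 1800 + 4·10·10 = 2960; k=5: 1480 + 0 + 4·18·10 = 2200.
Minimum: 2200 at k=5.

2200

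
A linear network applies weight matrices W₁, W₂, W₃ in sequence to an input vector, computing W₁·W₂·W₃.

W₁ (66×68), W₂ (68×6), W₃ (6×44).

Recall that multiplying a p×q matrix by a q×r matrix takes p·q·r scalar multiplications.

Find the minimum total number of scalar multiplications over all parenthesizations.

44352

Order (W₁·(W₂·W₃)): (W₂·W₃): 68×6 by 6×44 → 68×44, cost 68·6·44 = 17952; (W₁·(W₂·W₃)): 66×68 by 68×44 → 66×44, cost 66·68·44 = 197472; cumulative 215424. Total 215424.
Order ((W₁·W₂)·W₃): (W₁·W₂): 66×68 by 68×6 → 66×6, cost 66·68·6 = 26928; ((W₁·W₂)·W₃): 66×6 by 6×44 → 66×44, cost 66·6·44 = 17424; cumulative 44352. Total 44352.
Minimum: 44352.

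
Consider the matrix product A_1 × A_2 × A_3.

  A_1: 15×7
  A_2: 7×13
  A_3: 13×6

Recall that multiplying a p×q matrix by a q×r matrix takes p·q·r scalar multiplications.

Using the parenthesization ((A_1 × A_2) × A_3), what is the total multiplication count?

2535

(A_1 × A_2): 15×7 by 7×13 → 15×13, cost 15·7·13 = 1365
((A_1 × A_2) × A_3): 15×13 by 13×6 → 15×6, cost 15·13·6 = 1170; cumulative 2535
Total: 2535 scalar multiplications.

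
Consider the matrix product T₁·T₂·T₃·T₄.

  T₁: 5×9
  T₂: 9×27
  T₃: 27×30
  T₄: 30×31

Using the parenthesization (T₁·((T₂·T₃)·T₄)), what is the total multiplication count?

17055

(T₂·T₃): 9×27 by 27×30 → 9×30, cost 9·27·30 = 7290
((T₂·T₃)·T₄): 9×30 by 30×31 → 9×31, cost 9·30·31 = 8370; cumulative 15660
(T₁·((T₂·T₃)·T₄)): 5×9 by 9×31 → 5×31, cost 5·9·31 = 1395; cumulative 17055
Total: 17055 scalar multiplications.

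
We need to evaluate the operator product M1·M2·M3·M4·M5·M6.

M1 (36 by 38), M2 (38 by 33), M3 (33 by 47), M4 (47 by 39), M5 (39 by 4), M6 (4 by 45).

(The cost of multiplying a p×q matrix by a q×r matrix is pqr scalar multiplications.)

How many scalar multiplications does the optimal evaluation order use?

Adjacent pairs: M1M2 = 36·38·33 = 45144; M2M3 = 38·33·47 = 58938; M3M4 = 33·47·39 = 60489; M4M5 = 47·39·4 = 7332; M5M6 = 39·4·45 = 7020.
Length 3: M1..M3: k=1: 0+58938+36·38·47=123234; k=2: 45144+0+36·33·47=100980 → min 100980 | M2..M4: k=2: 0+60489+38·33·39=109395; k=3: 58938+0+38·47·39=128592 → min 109395 | M3..M5: k=3: 0+7332+33·47·4=13536; k=4: 60489+0+33·39·4=65637 → min 13536 | M4..M6: k=4: 0+7020+47·39·45=89505; k=5: 7332+0+47·4·45=15792 → min 15792.
Length 4: M1..M4: k=1: 0+109395+36·38·39=162747; k=2: 45144+60489+36·33·39=151965; k=3: 100980+0+36·47·39=166968 → min 151965 | M2..M5: k=2: 0+13536+38·33·4=18552; k=3: 58938+7332+38·47·4=73414; k=4: 109395+0+38·39·4=115323 → min 18552 | M3..M6: k=3: 0+15792+33·47·45=85587; k=4: 60489+7020+33·39·45=125424; k=5: 13536+0+33·4·45=19476 → min 19476.
Length 5: M1..M5: k=1: 0+18552+36·38·4=24024; k=2: 45144+13536+36·33·4=63432; k=3: 100980+7332+36·47·4=115080; k=4: 151965+0+36·39·4=157581 → min 24024 | M2..M6: k=2: 0+19476+38·33·45=75906; k=3: 58938+15792+38·47·45=155100; k=4: 109395+7020+38·39·45=183105; k=5: 18552+0+38·4·45=25392 → min 25392.
Length 6: M1..M6: k=1: 0+25392+36·38·45=86952; k=2: 45144+19476+36·33·45=118080; k=3: 100980+15792+36·47·45=192912; k=4: 151965+7020+36·39·45=222165; k=5: 24024+0+36·4·45=30504 → min 30504.
Optimal order: ((M1·(M2·(M3·(M4·M5))))·M6) with cost 30504.

30504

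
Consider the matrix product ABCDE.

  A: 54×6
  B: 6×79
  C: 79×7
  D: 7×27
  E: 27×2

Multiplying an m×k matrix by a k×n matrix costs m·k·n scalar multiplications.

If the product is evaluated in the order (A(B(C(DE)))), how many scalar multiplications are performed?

(DE): 7×27 by 27×2 → 7×2, cost 7·27·2 = 378
(C(DE)): 79×7 by 7×2 → 79×2, cost 79·7·2 = 1106; cumulative 1484
(B(C(DE))): 6×79 by 79×2 → 6×2, cost 6·79·2 = 948; cumulative 2432
(A(B(C(DE)))): 54×6 by 6×2 → 54×2, cost 54·6·2 = 648; cumulative 3080
Total: 3080 scalar multiplications.

3080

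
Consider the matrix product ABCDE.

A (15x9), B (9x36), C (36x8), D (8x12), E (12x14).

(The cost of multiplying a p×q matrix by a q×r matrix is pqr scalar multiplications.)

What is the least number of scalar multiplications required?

6696

Adjacent pairs: AB = 15·9·36 = 4860; BC = 9·36·8 = 2592; CD = 36·8·12 = 3456; DE = 8·12·14 = 1344.
Length 3: A..C: k=1: 0+2592+15·9·8=3672; k=2: 4860+0+15·36·8=9180 → min 3672 | B..D: k=2: 0+3456+9·36·12=7344; k=3: 2592+0+9·8·12=3456 → min 3456 | C..E: k=3: 0+1344+36·8·14=5376; k=4: 3456+0+36·12·14=9504 → min 5376.
Length 4: A..D: k=1: 0+3456+15·9·12=5076; k=2: 4860+3456+15·36·12=14796; k=3: 3672+0+15·8·12=5112 → min 5076 | B..E: k=2: 0+5376+9·36·14=9912; k=3: 2592+1344+9·8·14=4944; k=4: 3456+0+9·12·14=4968 → min 4944.
Length 5: A..E: k=1: 0+4944+15·9·14=6834; k=2: 4860+5376+15·36·14=17796; k=3: 3672+1344+15·8·14=6696; k=4: 5076+0+15·12·14=7596 → min 6696.
Optimal order: ((A(BC))(DE)) with cost 6696.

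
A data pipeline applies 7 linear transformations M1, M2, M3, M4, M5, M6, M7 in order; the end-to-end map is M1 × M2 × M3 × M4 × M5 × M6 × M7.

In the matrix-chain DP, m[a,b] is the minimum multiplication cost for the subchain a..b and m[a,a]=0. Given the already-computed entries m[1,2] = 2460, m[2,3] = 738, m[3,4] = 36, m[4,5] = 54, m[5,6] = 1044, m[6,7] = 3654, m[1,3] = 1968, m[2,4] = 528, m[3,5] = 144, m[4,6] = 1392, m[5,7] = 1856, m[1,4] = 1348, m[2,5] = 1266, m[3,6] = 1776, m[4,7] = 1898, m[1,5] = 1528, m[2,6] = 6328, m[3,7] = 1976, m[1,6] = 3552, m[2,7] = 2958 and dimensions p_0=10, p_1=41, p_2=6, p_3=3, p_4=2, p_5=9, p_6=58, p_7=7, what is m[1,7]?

m[1,7] = min over k∈[1,6] of m[1,k]+m[k+1,7]+p_{0}·p_k·p_{7}.
k=1: 0 + 2958 + 10·41·7 = 5828; k=2: 2460 + 1976 + 10·6·7 = 4856; k=3: 1968 + 1898 + 10·3·7 = 4076; k=4: 1348 + 1856 + 10·2·7 = 3344; k=5: 1528 + 3654 + 10·9·7 = 5812; k=6: 3552 + 0 + 10·58·7 = 7612.
Minimum: 3344 at k=4.

3344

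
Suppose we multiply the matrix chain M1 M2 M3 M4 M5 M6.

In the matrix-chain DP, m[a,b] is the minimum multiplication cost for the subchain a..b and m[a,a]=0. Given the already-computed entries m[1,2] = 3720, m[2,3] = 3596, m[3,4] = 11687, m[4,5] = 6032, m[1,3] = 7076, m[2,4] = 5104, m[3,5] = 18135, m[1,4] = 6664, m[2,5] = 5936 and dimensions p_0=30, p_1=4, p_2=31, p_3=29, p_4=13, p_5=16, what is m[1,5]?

m[1,5] = min over k∈[1,4] of m[1,k]+m[k+1,5]+p_{0}·p_k·p_{5}.
k=1: 0 + 5936 + 30·4·16 = 7856; k=2: 3720 + 18135 + 30·31·16 = 36735; k=3: 7076 + 6032 + 30·29·16 = 27028; k=4: 6664 + 0 + 30·13·16 = 12904.
Minimum: 7856 at k=1.

7856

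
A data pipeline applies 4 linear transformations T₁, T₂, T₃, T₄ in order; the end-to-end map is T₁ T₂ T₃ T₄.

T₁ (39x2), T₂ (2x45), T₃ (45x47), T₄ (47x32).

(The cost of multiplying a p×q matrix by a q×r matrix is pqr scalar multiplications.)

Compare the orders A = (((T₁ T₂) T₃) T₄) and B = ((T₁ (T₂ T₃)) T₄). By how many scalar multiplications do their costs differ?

78099

Order A = (((T₁ T₂) T₃) T₄): (T₁ T₂): 39×2 by 2×45 → 39×45, cost 39·2·45 = 3510; ((T₁ T₂) T₃): 39×45 by 45×47 → 39×47, cost 39·45·47 = 82485; cumulative 85995; (((T₁ T₂) T₃) T₄): 39×47 by 47×32 → 39×32, cost 39·47·32 = 58656; cumulative 144651. Total 144651.
Order B = ((T₁ (T₂ T₃)) T₄): (T₂ T₃): 2×45 by 45×47 → 2×47, cost 2·45·47 = 4230; (T₁ (T₂ T₃)): 39×2 by 2×47 → 39×47, cost 39·2·47 = 3666; cumulative 7896; ((T₁ (T₂ T₃)) T₄): 39×47 by 47×32 → 39×32, cost 39·47·32 = 58656; cumulative 66552. Total 66552.
Difference: |144651 − 66552| = 78099.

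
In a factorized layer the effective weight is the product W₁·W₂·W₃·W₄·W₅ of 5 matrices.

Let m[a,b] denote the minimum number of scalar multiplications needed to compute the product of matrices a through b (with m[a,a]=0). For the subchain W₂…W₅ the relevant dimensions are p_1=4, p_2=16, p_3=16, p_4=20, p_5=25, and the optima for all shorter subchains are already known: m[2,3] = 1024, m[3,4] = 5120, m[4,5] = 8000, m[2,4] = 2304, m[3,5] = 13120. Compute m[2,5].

m[2,5] = min over k∈[2,4] of m[2,k]+m[k+1,5]+p_{1}·p_k·p_{5}.
k=2: 0 + 13120 + 4·16·25 = 14720; k=3: 1024 + 8000 + 4·16·25 = 10624; k=4: 2304 + 0 + 4·20·25 = 4304.
Minimum: 4304 at k=4.

4304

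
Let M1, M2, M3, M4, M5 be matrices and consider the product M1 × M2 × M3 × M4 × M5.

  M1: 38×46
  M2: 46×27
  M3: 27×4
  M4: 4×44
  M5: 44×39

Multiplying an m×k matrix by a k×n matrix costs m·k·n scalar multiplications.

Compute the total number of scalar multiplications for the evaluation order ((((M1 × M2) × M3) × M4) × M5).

123196

(M1 × M2): 38×46 by 46×27 → 38×27, cost 38·46·27 = 47196
((M1 × M2) × M3): 38×27 by 27×4 → 38×4, cost 38·27·4 = 4104; cumulative 51300
(((M1 × M2) × M3) × M4): 38×4 by 4×44 → 38×44, cost 38·4·44 = 6688; cumulative 57988
((((M1 × M2) × M3) × M4) × M5): 38×44 by 44×39 → 38×39, cost 38·44·39 = 65208; cumulative 123196
Total: 123196 scalar multiplications.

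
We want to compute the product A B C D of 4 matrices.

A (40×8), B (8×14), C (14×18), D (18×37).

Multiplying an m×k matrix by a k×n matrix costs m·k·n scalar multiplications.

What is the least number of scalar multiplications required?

19184

Adjacent pairs: AB = 40·8·14 = 4480; BC = 8·14·18 = 2016; CD = 14·18·37 = 9324.
Length 3: A..C: k=1: 0+2016+40·8·18=7776; k=2: 4480+0+40·14·18=14560 → min 7776 | B..D: k=2: 0+9324+8·14·37=13468; k=3: 2016+0+8·18·37=7344 → min 7344.
Length 4: A..D: k=1: 0+7344+40·8·37=19184; k=2: 4480+9324+40·14·37=34524; k=3: 7776+0+40·18·37=34416 → min 19184.
Optimal order: (A ((B C) D)) with cost 19184.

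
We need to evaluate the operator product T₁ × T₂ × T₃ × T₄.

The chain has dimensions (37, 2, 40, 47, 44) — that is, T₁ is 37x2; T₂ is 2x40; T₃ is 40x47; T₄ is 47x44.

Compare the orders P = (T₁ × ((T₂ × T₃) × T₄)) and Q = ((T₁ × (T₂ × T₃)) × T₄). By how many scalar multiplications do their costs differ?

72602

Order P = (T₁ × ((T₂ × T₃) × T₄)): (T₂ × T₃): 2×40 by 40×47 → 2×47, cost 2·40·47 = 3760; ((T₂ × T₃) × T₄): 2×47 by 47×44 → 2×44, cost 2·47·44 = 4136; cumulative 7896; (T₁ × ((T₂ × T₃) × T₄)): 37×2 by 2×44 → 37×44, cost 37·2·44 = 3256; cumulative 11152. Total 11152.
Order Q = ((T₁ × (T₂ × T₃)) × T₄): (T₂ × T₃): 2×40 by 40×47 → 2×47, cost 2·40·47 = 3760; (T₁ × (T₂ × T₃)): 37×2 by 2×47 → 37×47, cost 37·2·47 = 3478; cumulative 7238; ((T₁ × (T₂ × T₃)) × T₄): 37×47 by 47×44 → 37×44, cost 37·47·44 = 76516; cumulative 83754. Total 83754.
Difference: |11152 − 83754| = 72602.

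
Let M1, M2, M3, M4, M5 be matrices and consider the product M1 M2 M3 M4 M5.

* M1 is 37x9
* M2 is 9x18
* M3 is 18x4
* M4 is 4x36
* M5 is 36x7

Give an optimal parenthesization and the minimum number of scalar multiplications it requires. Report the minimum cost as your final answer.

4024

Adjacent pairs: M1M2 = 37·9·18 = 5994; M2M3 = 9·18·4 = 648; M3M4 = 18·4·36 = 2592; M4M5 = 4·36·7 = 1008.
Length 3: M1..M3: k=1: 0+648+37·9·4=1980; k=2: 5994+0+37·18·4=8658 → min 1980 | M2..M4: k=2: 0+2592+9·18·36=8424; k=3: 648+0+9·4·36=1944 → min 1944 | M3..M5: k=3: 0+1008+18·4·7=1512; k=4: 2592+0+18·36·7=7128 → min 1512.
Length 4: M1..M4: k=1: 0+1944+37·9·36=13932; k=2: 5994+2592+37·18·36=32562; k=3: 1980+0+37·4·36=7308 → min 7308 | M2..M5: k=2: 0+1512+9·18·7=2646; k=3: 648+1008+9·4·7=1908; k=4: 1944+0+9·36·7=4212 → min 1908.
Length 5: M1..M5: k=1: 0+1908+37·9·7=4239; k=2: 5994+1512+37·18·7=12168; k=3: 1980+1008+37·4·7=4024; k=4: 7308+0+37·36·7=16632 → min 4024.
Optimal parenthesization: ((M1 (M2 M3)) (M4 M5)) with cost 4024.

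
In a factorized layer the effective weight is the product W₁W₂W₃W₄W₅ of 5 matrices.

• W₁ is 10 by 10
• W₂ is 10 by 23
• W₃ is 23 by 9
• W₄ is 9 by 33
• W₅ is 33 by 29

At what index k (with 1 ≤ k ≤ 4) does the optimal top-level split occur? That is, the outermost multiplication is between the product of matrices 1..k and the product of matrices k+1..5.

3

Adjacent pairs: W₁W₂ = 10·10·23 = 2300; W₂W₃ = 10·23·9 = 2070; W₃W₄ = 23·9·33 = 6831; W₄W₅ = 9·33·29 = 8613.
Length 3: W₁..W₃: k=1: 0+2070+10·10·9=2970; k=2: 2300+0+10·23·9=4370 → min 2970 | W₂..W₄: k=2: 0+6831+10·23·33=14421; k=3: 2070+0+10·9·33=5040 → min 5040 | W₃..W₅: k=3: 0+8613+23·9·29=14616; k=4: 6831+0+23·33·29=28842 → min 14616.
Length 4: W₁..W₄: k=1: 0+5040+10·10·33=8340; k=2: 2300+6831+10·23·33=16721; k=3: 2970+0+10·9·33=5940 → min 5940 | W₂..W₅: k=2: 0+14616+10·23·29=21286; k=3: 2070+8613+10·9·29=13293; k=4: 5040+0+10·33·29=14610 → min 13293.
Top-level splits: k=1: (W₁..W₁)·(W₂..W₅) → 0+13293+10·10·29 = 16193; k=2: (W₁..W₂)·(W₃..W₅) → 2300+14616+10·23·29 = 23586; k=3: (W₁..W₃)·(W₄..W₅) → 2970+8613+10·9·29 = 14193; k=4: (W₁..W₄)·(W₅..W₅) → 5940+0+10·33·29 = 15510.
Best split is after W₃, i.e. k = 3.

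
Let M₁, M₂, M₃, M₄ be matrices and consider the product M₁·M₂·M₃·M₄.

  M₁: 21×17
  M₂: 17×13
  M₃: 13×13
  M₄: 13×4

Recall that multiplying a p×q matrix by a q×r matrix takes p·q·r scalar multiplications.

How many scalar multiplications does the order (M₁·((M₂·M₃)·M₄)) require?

5185

(M₂·M₃): 17×13 by 13×13 → 17×13, cost 17·13·13 = 2873
((M₂·M₃)·M₄): 17×13 by 13×4 → 17×4, cost 17·13·4 = 884; cumulative 3757
(M₁·((M₂·M₃)·M₄)): 21×17 by 17×4 → 21×4, cost 21·17·4 = 1428; cumulative 5185
Total: 5185 scalar multiplications.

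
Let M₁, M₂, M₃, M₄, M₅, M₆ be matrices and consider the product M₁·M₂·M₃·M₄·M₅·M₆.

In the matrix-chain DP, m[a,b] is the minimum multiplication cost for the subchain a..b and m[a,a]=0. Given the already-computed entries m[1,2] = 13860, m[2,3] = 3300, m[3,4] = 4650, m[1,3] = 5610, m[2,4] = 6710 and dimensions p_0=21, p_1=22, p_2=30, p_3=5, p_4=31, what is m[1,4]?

m[1,4] = min over k∈[1,3] of m[1,k]+m[k+1,4]+p_{0}·p_k·p_{4}.
k=1: 0 + 6710 + 21·22·31 = 21032; k=2: 13860 + 4650 + 21·30·31 = 38040; k=3: 5610 + 0 + 21·5·31 = 8865.
Minimum: 8865 at k=3.

8865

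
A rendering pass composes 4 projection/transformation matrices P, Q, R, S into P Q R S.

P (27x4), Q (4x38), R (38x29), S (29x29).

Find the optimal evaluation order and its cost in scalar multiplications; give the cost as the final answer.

Adjacent pairs: PQ = 27·4·38 = 4104; QR = 4·38·29 = 4408; RS = 38·29·29 = 31958.
Length 3: P..R: k=1: 0+4408+27·4·29=7540; k=2: 4104+0+27·38·29=33858 → min 7540 | Q..S: k=2: 0+31958+4·38·29=36366; k=3: 4408+0+4·29·29=7772 → min 7772.
Length 4: P..S: k=1: 0+7772+27·4·29=10904; k=2: 4104+31958+27·38·29=65816; k=3: 7540+0+27·29·29=30247 → min 10904.
Optimal parenthesization: (P ((Q R) S)) with cost 10904.

10904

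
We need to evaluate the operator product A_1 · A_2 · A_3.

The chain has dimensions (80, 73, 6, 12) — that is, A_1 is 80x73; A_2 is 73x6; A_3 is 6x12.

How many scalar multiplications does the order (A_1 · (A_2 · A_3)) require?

75336

(A_2 · A_3): 73×6 by 6×12 → 73×12, cost 73·6·12 = 5256
(A_1 · (A_2 · A_3)): 80×73 by 73×12 → 80×12, cost 80·73·12 = 70080; cumulative 75336
Total: 75336 scalar multiplications.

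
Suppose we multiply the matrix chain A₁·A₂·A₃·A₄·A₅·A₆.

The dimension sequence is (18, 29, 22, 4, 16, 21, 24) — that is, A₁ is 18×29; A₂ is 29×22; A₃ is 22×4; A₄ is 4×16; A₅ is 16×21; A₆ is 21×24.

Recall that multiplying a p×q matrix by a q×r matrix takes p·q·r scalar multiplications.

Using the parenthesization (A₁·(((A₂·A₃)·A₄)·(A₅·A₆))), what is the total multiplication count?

36136

(A₂·A₃): 29×22 by 22×4 → 29×4, cost 29·22·4 = 2552
((A₂·A₃)·A₄): 29×4 by 4×16 → 29×16, cost 29·4·16 = 1856; cumulative 4408
(A₅·A₆): 16×21 by 21×24 → 16×24, cost 16·21·24 = 8064
(((A₂·A₃)·A₄)·(A₅·A₆)): 29×16 by 16×24 → 29×24, cost 29·16·24 = 11136; cumulative 23608
(A₁·(((A₂·A₃)·A₄)·(A₅·A₆))): 18×29 by 29×24 → 18×24, cost 18·29·24 = 12528; cumulative 36136
Total: 36136 scalar multiplications.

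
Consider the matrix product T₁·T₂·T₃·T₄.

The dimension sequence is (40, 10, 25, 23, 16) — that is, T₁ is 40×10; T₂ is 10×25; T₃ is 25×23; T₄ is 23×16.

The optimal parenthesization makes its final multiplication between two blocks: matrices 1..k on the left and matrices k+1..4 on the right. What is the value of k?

Adjacent pairs: T₁T₂ = 40·10·25 = 10000; T₂T₃ = 10·25·23 = 5750; T₃T₄ = 25·23·16 = 9200.
Length 3: T₁..T₃: k=1: 0+5750+40·10·23=14950; k=2: 10000+0+40·25·23=33000 → min 14950 | T₂..T₄: k=2: 0+9200+10·25·16=13200; k=3: 5750+0+10·23·16=9430 → min 9430.
Top-level splits: k=1: (T₁..T₁)·(T₂..T₄) → 0+9430+40·10·16 = 15830; k=2: (T₁..T₂)·(T₃..T₄) → 10000+9200+40·25·16 = 35200; k=3: (T₁..T₃)·(T₄..T₄) → 14950+0+40·23·16 = 29670.
Best split is after T₁, i.e. k = 1.

1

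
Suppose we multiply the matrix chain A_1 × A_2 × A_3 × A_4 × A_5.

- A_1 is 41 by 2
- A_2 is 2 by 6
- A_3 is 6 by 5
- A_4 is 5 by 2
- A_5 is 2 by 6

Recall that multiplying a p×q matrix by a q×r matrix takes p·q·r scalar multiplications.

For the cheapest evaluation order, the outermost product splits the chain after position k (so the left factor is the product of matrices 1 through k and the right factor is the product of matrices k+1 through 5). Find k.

Adjacent pairs: A_1A_2 = 41·2·6 = 492; A_2A_3 = 2·6·5 = 60; A_3A_4 = 6·5·2 = 60; A_4A_5 = 5·2·6 = 60.
Length 3: A_1..A_3: k=1: 0+60+41·2·5=470; k=2: 492+0+41·6·5=1722 → min 470 | A_2..A_4: k=2: 0+60+2·6·2=84; k=3: 60+0+2·5·2=80 → min 80 | A_3..A_5: k=3: 0+60+6·5·6=240; k=4: 60+0+6·2·6=132 → min 132.
Length 4: A_1..A_4: k=1: 0+80+41·2·2=244; k=2: 492+60+41·6·2=1044; k=3: 470+0+41·5·2=880 → min 244 | A_2..A_5: k=2: 0+132+2·6·6=204; k=3: 60+60+2·5·6=180; k=4: 80+0+2·2·6=104 → min 104.
Top-level splits: k=1: (A_1..A_1)·(A_2..A_5) → 0+104+41·2·6 = 596; k=2: (A_1..A_2)·(A_3..A_5) → 492+132+41·6·6 = 2100; k=3: (A_1..A_3)·(A_4..A_5) → 470+60+41·5·6 = 1760; k=4: (A_1..A_4)·(A_5..A_5) → 244+0+41·2·6 = 736.
Best split is after A_1, i.e. k = 1.

1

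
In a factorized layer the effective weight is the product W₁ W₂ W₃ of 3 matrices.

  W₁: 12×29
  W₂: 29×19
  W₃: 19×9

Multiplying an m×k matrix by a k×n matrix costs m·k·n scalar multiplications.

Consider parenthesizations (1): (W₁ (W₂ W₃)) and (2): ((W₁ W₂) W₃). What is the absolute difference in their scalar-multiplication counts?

Order (1) = (W₁ (W₂ W₃)): (W₂ W₃): 29×19 by 19×9 → 29×9, cost 29·19·9 = 4959; (W₁ (W₂ W₃)): 12×29 by 29×9 → 12×9, cost 12·29·9 = 3132; cumulative 8091. Total 8091.
Order (2) = ((W₁ W₂) W₃): (W₁ W₂): 12×29 by 29×19 → 12×19, cost 12·29·19 = 6612; ((W₁ W₂) W₃): 12×19 by 19×9 → 12×9, cost 12·19·9 = 2052; cumulative 8664. Total 8664.
Difference: |8091 − 8664| = 573.

573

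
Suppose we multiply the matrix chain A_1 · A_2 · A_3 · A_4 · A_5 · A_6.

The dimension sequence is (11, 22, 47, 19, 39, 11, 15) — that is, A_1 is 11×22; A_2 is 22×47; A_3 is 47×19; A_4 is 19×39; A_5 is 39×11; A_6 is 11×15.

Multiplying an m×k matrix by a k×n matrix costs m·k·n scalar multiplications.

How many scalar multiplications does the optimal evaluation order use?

Adjacent pairs: A_1A_2 = 11·22·47 = 11374; A_2A_3 = 22·47·19 = 19646; A_3A_4 = 47·19·39 = 34827; A_4A_5 = 19·39·11 = 8151; A_5A_6 = 39·11·15 = 6435.
Length 3: A_1..A_3: k=1: 0+19646+11·22·19=24244; k=2: 11374+0+11·47·19=21197 → min 21197 | A_2..A_4: k=2: 0+34827+22·47·39=75153; k=3: 19646+0+22·19·39=35948 → min 35948 | A_3..A_5: k=3: 0+8151+47·19·11=17974; k=4: 34827+0+47·39·11=54990 → min 17974 | A_4..A_6: k=4: 0+6435+19·39·15=17550; k=5: 8151+0+19·11·15=11286 → min 11286.
Length 4: A_1..A_4: k=1: 0+35948+11·22·39=45386; k=2: 11374+34827+11·47·39=66364; k=3: 21197+0+11·19·39=29348 → min 29348 | A_2..A_5: k=2: 0+17974+22·47·11=29348; k=3: 19646+8151+22·19·11=32395; k=4: 35948+0+22·39·11=45386 → min 29348 | A_3..A_6: k=3: 0+11286+47·19·15=24681; k=4: 34827+6435+47·39·15=68757; k=5: 17974+0+47·11·15=25729 → min 24681.
Length 5: A_1..A_5: k=1: 0+29348+11·22·11=32010; k=2: 11374+17974+11·47·11=35035; k=3: 21197+8151+11·19·11=31647; k=4: 29348+0+11·39·11=34067 → min 31647 | A_2..A_6: k=2: 0+24681+22·47·15=40191; k=3: 19646+11286+22·19·15=37202; k=4: 35948+6435+22·39·15=55253; k=5: 29348+0+22·11·15=32978 → min 32978.
Length 6: A_1..A_6: k=1: 0+32978+11·22·15=36608; k=2: 11374+24681+11·47·15=43810; k=3: 21197+11286+11·19·15=35618; k=4: 29348+6435+11·39·15=42218; k=5: 31647+0+11·11·15=33462 → min 33462.
Optimal order: ((((A_1 · A_2) · A_3) · (A_4 · A_5)) · A_6) with cost 33462.

33462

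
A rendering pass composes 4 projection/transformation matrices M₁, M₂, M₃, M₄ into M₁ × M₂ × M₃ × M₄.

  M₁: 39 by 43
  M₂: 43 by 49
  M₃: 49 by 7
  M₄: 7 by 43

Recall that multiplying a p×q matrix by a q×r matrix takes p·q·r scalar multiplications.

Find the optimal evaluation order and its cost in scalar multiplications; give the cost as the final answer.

38227

Adjacent pairs: M₁M₂ = 39·43·49 = 82173; M₂M₃ = 43·49·7 = 14749; M₃M₄ = 49·7·43 = 14749.
Length 3: M₁..M₃: k=1: 0+14749+39·43·7=26488; k=2: 82173+0+39·49·7=95550 → min 26488 | M₂..M₄: k=2: 0+14749+43·49·43=105350; k=3: 14749+0+43·7·43=27692 → min 27692.
Length 4: M₁..M₄: k=1: 0+27692+39·43·43=99803; k=2: 82173+14749+39·49·43=179095; k=3: 26488+0+39·7·43=38227 → min 38227.
Optimal parenthesization: ((M₁ × (M₂ × M₃)) × M₄) with cost 38227.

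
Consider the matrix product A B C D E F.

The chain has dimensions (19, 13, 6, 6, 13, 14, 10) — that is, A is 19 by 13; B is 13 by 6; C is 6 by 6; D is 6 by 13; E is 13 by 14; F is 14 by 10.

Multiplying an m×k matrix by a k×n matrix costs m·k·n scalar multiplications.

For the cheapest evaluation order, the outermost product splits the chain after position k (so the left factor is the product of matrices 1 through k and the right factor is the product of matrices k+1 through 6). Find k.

Adjacent pairs: AB = 19·13·6 = 1482; BC = 13·6·6 = 468; CD = 6·6·13 = 468; DE = 6·13·14 = 1092; EF = 13·14·10 = 1820.
Length 3: A..C: k=1: 0+468+19·13·6=1950; k=2: 1482+0+19·6·6=2166 → min 1950 | B..D: k=2: 0+468+13·6·13=1482; k=3: 468+0+13·6·13=1482 → min 1482 | C..E: k=3: 0+1092+6·6·14=1596; k=4: 468+0+6·13·14=1560 → min 1560 | D..F: k=4: 0+1820+6·13·10=2600; k=5: 1092+0+6·14·10=1932 → min 1932.
Length 4: A..D: k=1: 0+1482+19·13·13=4693; k=2: 1482+468+19·6·13=3432; k=3: 1950+0+19·6·13=3432 → min 3432 | B..E: k=2: 0+1560+13·6·14=2652; k=3: 468+1092+13·6·14=2652; k=4: 1482+0+13·13·14=3848 → min 2652 | C..F: k=3: 0+1932+6·6·10=2292; k=4: 468+1820+6·13·10=3068; k=5: 1560+0+6·14·10=2400 → min 2292.
Length 5: A..E: k=1: 0+2652+19·13·14=6110; k=2: 1482+1560+19·6·14=4638; k=3: 1950+1092+19·6·14=4638; k=4: 3432+0+19·13·14=6890 → min 4638 | B..F: k=2: 0+2292+13·6·10=3072; k=3: 468+1932+13·6·10=3180; k=4: 1482+1820+13·13·10=4992; k=5: 2652+0+13·14·10=4472 → min 3072.
Top-level splits: k=1: (A..A)·(B..F) → 0+3072+19·13·10 = 5542; k=2: (A..B)·(C..F) → 1482+2292+19·6·10 = 4914; k=3: (A..C)·(D..F) → 1950+1932+19·6·10 = 5022; k=4: (A..D)·(E..F) → 3432+1820+19·13·10 = 7722; k=5: (A..E)·(F..F) → 4638+0+19·14·10 = 7298.
Best split is after B, i.e. k = 2.

2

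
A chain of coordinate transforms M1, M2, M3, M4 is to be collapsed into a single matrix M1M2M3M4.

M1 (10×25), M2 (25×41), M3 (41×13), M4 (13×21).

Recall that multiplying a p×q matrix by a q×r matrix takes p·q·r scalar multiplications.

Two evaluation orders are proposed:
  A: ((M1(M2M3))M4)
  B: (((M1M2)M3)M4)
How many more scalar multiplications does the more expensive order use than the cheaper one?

995

Order A = ((M1(M2M3))M4): (M2M3): 25×41 by 41×13 → 25×13, cost 25·41·13 = 13325; (M1(M2M3)): 10×25 by 25×13 → 10×13, cost 10·25·13 = 3250; cumulative 16575; ((M1(M2M3))M4): 10×13 by 13×21 → 10×21, cost 10·13·21 = 2730; cumulative 19305. Total 19305.
Order B = (((M1M2)M3)M4): (M1M2): 10×25 by 25×41 → 10×41, cost 10·25·41 = 10250; ((M1M2)M3): 10×41 by 41×13 → 10×13, cost 10·41·13 = 5330; cumulative 15580; (((M1M2)M3)M4): 10×13 by 13×21 → 10×21, cost 10·13·21 = 2730; cumulative 18310. Total 18310.
Difference: |19305 − 18310| = 995.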